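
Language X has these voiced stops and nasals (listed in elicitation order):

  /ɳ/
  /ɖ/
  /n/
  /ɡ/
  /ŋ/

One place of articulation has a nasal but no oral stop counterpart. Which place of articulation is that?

alveolar

alveolar: oral stop —, nasal /n/.
retroflex: oral stop /ɖ/, nasal /ɳ/.
velar: oral stop /ɡ/, nasal /ŋ/.
Every place of articulation has an oral stop member except alveolar, where /d/ would be expected.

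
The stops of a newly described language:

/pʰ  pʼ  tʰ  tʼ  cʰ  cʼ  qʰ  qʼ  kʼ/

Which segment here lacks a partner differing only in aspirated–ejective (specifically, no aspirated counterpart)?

/kʼ/

Bilabial: /pʰ/ ~ /pʼ/
Alveolar: /tʰ/ ~ /tʼ/
Palatal: /cʰ/ ~ /cʼ/
Uvular: /qʰ/ ~ /qʼ/
Velar: only /kʼ/ (ejective); no aspirated partner.
So /kʼ/ is the unpaired segment.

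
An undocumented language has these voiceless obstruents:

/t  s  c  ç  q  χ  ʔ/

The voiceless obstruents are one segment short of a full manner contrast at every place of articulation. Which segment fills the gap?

Stop: /t/ (alveolar), /c/ (palatal), /q/ (uvular), /ʔ/ (glottal).
Fricative: /s/ (alveolar), /ç/ (palatal), /χ/ (uvular).
The glottal row has no fricative member, so the gap is the glottal fricative /h/.

/h/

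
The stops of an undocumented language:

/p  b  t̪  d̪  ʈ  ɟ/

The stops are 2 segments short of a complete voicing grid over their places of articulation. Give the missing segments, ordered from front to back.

bilabial: voiceless /p/, voiced /b/.
dental: voiceless /t̪/, voiced /d̪/.
retroflex: voiceless /ʈ/, voiced —.
palatal: voiceless —, voiced /ɟ/.
Gaps, from front to back: retroflex lacks voiced (/ɖ/); palatal lacks voiceless (/c/).

/ɖ/, /c/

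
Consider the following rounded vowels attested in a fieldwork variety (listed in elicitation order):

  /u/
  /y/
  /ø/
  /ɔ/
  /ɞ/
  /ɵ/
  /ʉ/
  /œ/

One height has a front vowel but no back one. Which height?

high: front /y/, central /ʉ/, back /u/.
high-mid: front /ø/, central /ɵ/, back —.
low-mid: front /œ/, central /ɞ/, back /ɔ/.
Every height has a back member except high-mid, where /o/ would be expected.

high-mid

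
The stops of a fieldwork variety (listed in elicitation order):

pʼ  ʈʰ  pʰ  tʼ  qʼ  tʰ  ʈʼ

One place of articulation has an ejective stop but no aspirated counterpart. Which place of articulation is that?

uvular

bilabial: aspirated /pʰ/, ejective /pʼ/.
alveolar: aspirated /tʰ/, ejective /tʼ/.
retroflex: aspirated /ʈʰ/, ejective /ʈʼ/.
uvular: aspirated —, ejective /qʼ/.
Every place of articulation has an aspirated member except uvular, where /qʰ/ would be expected.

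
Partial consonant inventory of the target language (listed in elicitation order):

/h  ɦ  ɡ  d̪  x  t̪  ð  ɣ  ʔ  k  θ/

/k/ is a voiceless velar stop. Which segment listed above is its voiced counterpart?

/ɡ/

The voiced counterpart is a voiced velar stop — in this inventory, /ɡ/.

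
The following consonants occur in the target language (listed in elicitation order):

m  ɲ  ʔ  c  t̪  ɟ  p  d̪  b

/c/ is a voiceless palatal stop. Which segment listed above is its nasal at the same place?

The nasal at the same place is a palatal nasal — in this inventory, /ɲ/.

/ɲ/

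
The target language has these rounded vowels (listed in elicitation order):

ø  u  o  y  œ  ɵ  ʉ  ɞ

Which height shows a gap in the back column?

height            front     central   back    
high              y         ʉ         u       
high-mid          ø         ɵ         o       
low-mid           œ         ɞ         —       
Every height has a back member except low-mid, where /ɔ/ would be expected.

low-mid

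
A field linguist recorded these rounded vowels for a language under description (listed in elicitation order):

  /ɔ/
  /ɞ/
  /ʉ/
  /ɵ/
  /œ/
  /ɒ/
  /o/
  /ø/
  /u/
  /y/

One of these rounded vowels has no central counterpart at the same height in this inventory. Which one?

/ɒ/

High: /y/ ~ /ʉ/ ~ /u/
High-mid: /ø/ ~ /ɵ/ ~ /o/
Low-mid: /œ/ ~ /ɞ/ ~ /ɔ/
Low: only /ɒ/ (back); no central partner.
So /ɒ/ is the unpaired segment.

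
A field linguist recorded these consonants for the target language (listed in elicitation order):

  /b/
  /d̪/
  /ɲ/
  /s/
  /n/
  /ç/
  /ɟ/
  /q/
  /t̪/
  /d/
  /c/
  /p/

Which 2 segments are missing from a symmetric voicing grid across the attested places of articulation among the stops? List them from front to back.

/t/, /ɢ/

place of articulation  voiceless  voiced  
bilabial          p         b       
dental            t̪        d̪      
alveolar          —         d       
palatal           c         ɟ       
uvular            q         —       
Gaps, from front to back: alveolar lacks voiceless (/t/); uvular lacks voiced (/ɢ/).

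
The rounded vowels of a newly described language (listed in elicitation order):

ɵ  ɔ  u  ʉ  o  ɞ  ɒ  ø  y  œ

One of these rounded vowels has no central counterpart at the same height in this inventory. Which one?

High: /y/ ~ /ʉ/ ~ /u/
High-mid: /ø/ ~ /ɵ/ ~ /o/
Low-mid: /œ/ ~ /ɞ/ ~ /ɔ/
Low: only /ɒ/ (back); no central partner.
So /ɒ/ is the unpaired segment.

/ɒ/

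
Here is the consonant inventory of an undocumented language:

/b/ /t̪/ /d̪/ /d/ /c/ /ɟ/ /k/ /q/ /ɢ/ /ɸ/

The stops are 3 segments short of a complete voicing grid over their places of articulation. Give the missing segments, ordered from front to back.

bilabial: voiceless —, voiced /b/.
dental: voiceless /t̪/, voiced /d̪/.
alveolar: voiceless —, voiced /d/.
palatal: voiceless /c/, voiced /ɟ/.
velar: voiceless /k/, voiced —.
uvular: voiceless /q/, voiced /ɢ/.
Gaps, from front to back: bilabial lacks voiceless (/p/); alveolar lacks voiceless (/t/); velar lacks voiced (/ɡ/).

/p/, /t/, /ɡ/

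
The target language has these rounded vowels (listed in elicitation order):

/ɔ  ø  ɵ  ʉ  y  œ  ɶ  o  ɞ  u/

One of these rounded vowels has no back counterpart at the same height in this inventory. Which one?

High: /y/ ~ /ʉ/ ~ /u/
High-mid: /ø/ ~ /ɵ/ ~ /o/
Low-mid: /œ/ ~ /ɞ/ ~ /ɔ/
Low: only /ɶ/ (front); no back partner.
So /ɶ/ is the unpaired segment.

/ɶ/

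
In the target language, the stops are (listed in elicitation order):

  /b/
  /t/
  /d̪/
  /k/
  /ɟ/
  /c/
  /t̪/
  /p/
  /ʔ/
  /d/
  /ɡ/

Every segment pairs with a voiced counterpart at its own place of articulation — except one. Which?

Bilabial: /p/ ~ /b/
Dental: /t̪/ ~ /d̪/
Alveolar: /t/ ~ /d/
Palatal: /c/ ~ /ɟ/
Velar: /k/ ~ /ɡ/
Glottal: only /ʔ/ (voiceless); no voiced partner.
So /ʔ/ is the unpaired segment.

/ʔ/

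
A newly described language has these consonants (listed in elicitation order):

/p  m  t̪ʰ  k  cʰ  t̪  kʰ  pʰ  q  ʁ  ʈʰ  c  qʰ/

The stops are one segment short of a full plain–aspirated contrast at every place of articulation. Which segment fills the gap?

/ʈ/

place of articulation  plain     aspirated
bilabial          p         pʰ      
dental            t̪        t̪ʰ     
retroflex         —         ʈʰ      
palatal           c         cʰ      
velar             k         kʰ      
uvular            q         qʰ      
The retroflex row has no plain member, so the gap is the plain retroflex stop /ʈ/.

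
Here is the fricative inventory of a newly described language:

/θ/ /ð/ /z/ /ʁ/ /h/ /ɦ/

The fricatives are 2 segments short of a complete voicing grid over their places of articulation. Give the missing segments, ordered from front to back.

/s/, /χ/

dental: voiceless /θ/, voiced /ð/.
alveolar: voiceless —, voiced /z/.
uvular: voiceless —, voiced /ʁ/.
glottal: voiceless /h/, voiced /ɦ/.
Gaps, from front to back: alveolar lacks voiceless (/s/); uvular lacks voiceless (/χ/).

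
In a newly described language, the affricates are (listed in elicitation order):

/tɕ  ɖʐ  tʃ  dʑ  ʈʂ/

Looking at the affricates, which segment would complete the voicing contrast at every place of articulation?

/dʒ/

Voiceless: /tʃ/ (postalveolar), /ʈʂ/ (retroflex), /tɕ/ (alveolo-palatal).
Voiced: /ɖʐ/ (retroflex), /dʑ/ (alveolo-palatal).
The postalveolar row has no voiced member, so the gap is the voiced postalveolar affricate /dʒ/.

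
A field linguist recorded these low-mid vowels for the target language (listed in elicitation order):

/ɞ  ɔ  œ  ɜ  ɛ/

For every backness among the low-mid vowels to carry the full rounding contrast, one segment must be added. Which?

/ʌ/

front: unrounded /ɛ/, rounded /œ/.
central: unrounded /ɜ/, rounded /ɞ/.
back: unrounded —, rounded /ɔ/.
The back row has no unrounded member, so the gap is the back unrounded vowel /ʌ/.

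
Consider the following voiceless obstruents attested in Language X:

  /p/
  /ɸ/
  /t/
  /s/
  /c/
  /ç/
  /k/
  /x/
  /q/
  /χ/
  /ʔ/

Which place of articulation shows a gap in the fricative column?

bilabial: stop /p/, fricative /ɸ/.
alveolar: stop /t/, fricative /s/.
palatal: stop /c/, fricative /ç/.
velar: stop /k/, fricative /x/.
uvular: stop /q/, fricative /χ/.
glottal: stop /ʔ/, fricative —.
Every place of articulation has a fricative member except glottal, where /h/ would be expected.

glottal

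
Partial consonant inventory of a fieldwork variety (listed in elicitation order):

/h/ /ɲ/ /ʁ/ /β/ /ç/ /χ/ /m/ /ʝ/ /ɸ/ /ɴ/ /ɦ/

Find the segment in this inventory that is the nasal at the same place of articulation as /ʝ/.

/ɲ/

/ʝ/ is a voiced palatal fricative.
The nasal at the same place is a palatal nasal — in this inventory, /ɲ/.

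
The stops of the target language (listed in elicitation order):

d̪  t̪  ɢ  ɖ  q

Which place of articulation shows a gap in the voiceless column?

dental: voiceless /t̪/, voiced /d̪/.
retroflex: voiceless —, voiced /ɖ/.
uvular: voiceless /q/, voiced /ɢ/.
Every place of articulation has a voiceless member except retroflex, where /ʈ/ would be expected.

retroflex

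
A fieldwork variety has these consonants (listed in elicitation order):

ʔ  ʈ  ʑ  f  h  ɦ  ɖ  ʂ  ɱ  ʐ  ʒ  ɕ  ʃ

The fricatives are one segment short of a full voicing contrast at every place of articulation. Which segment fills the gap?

/v/

labiodental: voiceless /f/, voiced —.
postalveolar: voiceless /ʃ/, voiced /ʒ/.
retroflex: voiceless /ʂ/, voiced /ʐ/.
alveolo-palatal: voiceless /ɕ/, voiced /ʑ/.
glottal: voiceless /h/, voiced /ɦ/.
The labiodental row has no voiced member, so the gap is the voiced labiodental fricative /v/.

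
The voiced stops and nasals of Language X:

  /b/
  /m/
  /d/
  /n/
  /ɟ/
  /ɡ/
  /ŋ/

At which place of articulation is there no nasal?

palatal

place of articulation  oral stop  nasal   
bilabial          b         m       
alveolar          d         n       
palatal           ɟ         —       
velar             ɡ         ŋ       
Every place of articulation has a nasal member except palatal, where /ɲ/ would be expected.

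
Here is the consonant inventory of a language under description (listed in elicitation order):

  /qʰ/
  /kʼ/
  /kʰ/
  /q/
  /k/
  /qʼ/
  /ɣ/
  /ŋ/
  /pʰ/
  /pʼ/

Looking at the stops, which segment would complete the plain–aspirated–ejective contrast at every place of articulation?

place of articulation  plain     aspirated  ejective
bilabial          —         pʰ        pʼ      
velar             k         kʰ        kʼ      
uvular            q         qʰ        qʼ      
The bilabial row has no plain member, so the gap is the plain bilabial stop /p/.

/p/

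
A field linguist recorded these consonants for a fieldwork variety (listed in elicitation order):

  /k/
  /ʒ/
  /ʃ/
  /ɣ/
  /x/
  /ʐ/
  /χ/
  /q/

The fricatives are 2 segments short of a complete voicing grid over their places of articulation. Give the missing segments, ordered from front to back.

place of articulation  voiceless  voiced  
postalveolar      ʃ         ʒ       
retroflex         —         ʐ       
velar             x         ɣ       
uvular            χ         —       
Gaps, from front to back: retroflex lacks voiceless (/ʂ/); uvular lacks voiced (/ʁ/).

/ʂ/, /ʁ/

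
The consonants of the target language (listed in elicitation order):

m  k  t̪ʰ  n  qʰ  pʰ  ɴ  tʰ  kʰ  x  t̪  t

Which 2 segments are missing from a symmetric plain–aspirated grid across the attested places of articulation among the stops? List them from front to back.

/p/, /q/

bilabial: plain —, aspirated /pʰ/.
dental: plain /t̪/, aspirated /t̪ʰ/.
alveolar: plain /t/, aspirated /tʰ/.
velar: plain /k/, aspirated /kʰ/.
uvular: plain —, aspirated /qʰ/.
Gaps, from front to back: bilabial lacks plain (/p/); uvular lacks plain (/q/).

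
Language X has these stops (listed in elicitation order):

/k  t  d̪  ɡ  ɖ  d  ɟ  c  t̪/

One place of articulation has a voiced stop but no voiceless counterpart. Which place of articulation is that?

place of articulation  voiceless  voiced  
dental            t̪        d̪      
alveolar          t         d       
retroflex         —         ɖ       
palatal           c         ɟ       
velar             k         ɡ       
Every place of articulation has a voiceless member except retroflex, where /ʈ/ would be expected.

retroflex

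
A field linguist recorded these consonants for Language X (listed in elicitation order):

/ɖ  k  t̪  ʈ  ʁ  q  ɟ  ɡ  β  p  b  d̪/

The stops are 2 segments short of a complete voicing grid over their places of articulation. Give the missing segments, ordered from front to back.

/c/, /ɢ/

Voiceless: /p/ (bilabial), /t̪/ (dental), /ʈ/ (retroflex), /k/ (velar), /q/ (uvular).
Voiced: /b/ (bilabial), /d̪/ (dental), /ɖ/ (retroflex), /ɟ/ (palatal), /ɡ/ (velar).
Gaps, from front to back: palatal lacks voiceless (/c/); uvular lacks voiced (/ɢ/).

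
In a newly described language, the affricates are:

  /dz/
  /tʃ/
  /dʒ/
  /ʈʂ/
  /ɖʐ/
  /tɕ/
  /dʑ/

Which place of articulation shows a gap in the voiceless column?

alveolar

alveolar: voiceless —, voiced /dz/.
postalveolar: voiceless /tʃ/, voiced /dʒ/.
retroflex: voiceless /ʈʂ/, voiced /ɖʐ/.
alveolo-palatal: voiceless /tɕ/, voiced /dʑ/.
Every place of articulation has a voiceless member except alveolar, where /ts/ would be expected.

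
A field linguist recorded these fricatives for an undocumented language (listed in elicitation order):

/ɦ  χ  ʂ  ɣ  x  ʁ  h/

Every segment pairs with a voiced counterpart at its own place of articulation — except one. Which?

Velar: /x/ ~ /ɣ/
Uvular: /χ/ ~ /ʁ/
Glottal: /h/ ~ /ɦ/
Retroflex: only /ʂ/ (voiceless); no voiced partner.
So /ʂ/ is the unpaired segment.

/ʂ/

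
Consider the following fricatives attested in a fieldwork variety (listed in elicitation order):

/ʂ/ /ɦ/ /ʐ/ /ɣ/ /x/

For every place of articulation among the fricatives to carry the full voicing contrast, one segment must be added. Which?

/h/

place of articulation  voiceless  voiced  
retroflex         ʂ         ʐ       
velar             x         ɣ       
glottal           —         ɦ       
The glottal row has no voiceless member, so the gap is the voiceless glottal fricative /h/.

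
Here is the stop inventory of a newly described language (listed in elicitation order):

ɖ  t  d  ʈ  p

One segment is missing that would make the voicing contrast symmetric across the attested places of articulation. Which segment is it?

Voiceless: /p/ (bilabial), /t/ (alveolar), /ʈ/ (retroflex).
Voiced: /d/ (alveolar), /ɖ/ (retroflex).
The bilabial row has no voiced member, so the gap is the voiced bilabial stop /b/.

/b/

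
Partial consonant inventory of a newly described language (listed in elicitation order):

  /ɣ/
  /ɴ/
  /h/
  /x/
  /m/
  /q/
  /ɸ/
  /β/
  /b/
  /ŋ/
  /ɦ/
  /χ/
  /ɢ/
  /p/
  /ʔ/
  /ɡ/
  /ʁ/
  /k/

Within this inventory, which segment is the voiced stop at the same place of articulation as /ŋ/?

/ŋ/ is a velar nasal.
The voiced stop at the same place is a voiced velar stop — in this inventory, /ɡ/.

/ɡ/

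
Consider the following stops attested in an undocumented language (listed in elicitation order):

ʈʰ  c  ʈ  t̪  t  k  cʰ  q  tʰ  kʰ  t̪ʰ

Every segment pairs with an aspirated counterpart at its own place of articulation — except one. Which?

Dental: /t̪/ ~ /t̪ʰ/
Alveolar: /t/ ~ /tʰ/
Retroflex: /ʈ/ ~ /ʈʰ/
Palatal: /c/ ~ /cʰ/
Velar: /k/ ~ /kʰ/
Uvular: only /q/ (plain); no aspirated partner.
So /q/ is the unpaired segment.

/q/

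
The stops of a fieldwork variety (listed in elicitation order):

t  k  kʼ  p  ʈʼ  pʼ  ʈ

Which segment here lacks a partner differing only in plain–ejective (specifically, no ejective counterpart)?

/t/

Bilabial: /p/ ~ /pʼ/
Retroflex: /ʈ/ ~ /ʈʼ/
Velar: /k/ ~ /kʼ/
Alveolar: only /t/ (plain); no ejective partner.
So /t/ is the unpaired segment.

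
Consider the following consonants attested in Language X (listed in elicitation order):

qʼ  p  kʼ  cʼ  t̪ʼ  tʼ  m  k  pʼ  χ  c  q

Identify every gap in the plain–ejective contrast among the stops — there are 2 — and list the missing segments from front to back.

/t̪/, /t/

bilabial: plain /p/, ejective /pʼ/.
dental: plain —, ejective /t̪ʼ/.
alveolar: plain —, ejective /tʼ/.
palatal: plain /c/, ejective /cʼ/.
velar: plain /k/, ejective /kʼ/.
uvular: plain /q/, ejective /qʼ/.
Gaps, from front to back: dental lacks plain (/t̪/); alveolar lacks plain (/t/).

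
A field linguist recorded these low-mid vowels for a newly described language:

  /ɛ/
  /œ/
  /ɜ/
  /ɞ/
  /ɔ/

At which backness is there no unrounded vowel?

back

front: unrounded /ɛ/, rounded /œ/.
central: unrounded /ɜ/, rounded /ɞ/.
back: unrounded —, rounded /ɔ/.
Every backness has an unrounded member except back, where /ʌ/ would be expected.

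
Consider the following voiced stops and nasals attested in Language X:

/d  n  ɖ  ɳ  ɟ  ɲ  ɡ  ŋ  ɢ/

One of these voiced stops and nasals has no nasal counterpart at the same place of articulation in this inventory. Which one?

/ɢ/

Alveolar: /d/ ~ /n/
Retroflex: /ɖ/ ~ /ɳ/
Palatal: /ɟ/ ~ /ɲ/
Velar: /ɡ/ ~ /ŋ/
Uvular: only /ɢ/ (oral stop); no nasal partner.
So /ɢ/ is the unpaired segment.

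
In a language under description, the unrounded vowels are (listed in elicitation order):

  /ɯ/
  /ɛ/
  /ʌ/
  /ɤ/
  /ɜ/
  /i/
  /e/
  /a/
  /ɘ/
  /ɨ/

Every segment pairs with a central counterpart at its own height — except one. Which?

High: /i/ ~ /ɨ/ ~ /ɯ/
High-mid: /e/ ~ /ɘ/ ~ /ɤ/
Low-mid: /ɛ/ ~ /ɜ/ ~ /ʌ/
Low: only /a/ (front); no central partner.
So /a/ is the unpaired segment.

/a/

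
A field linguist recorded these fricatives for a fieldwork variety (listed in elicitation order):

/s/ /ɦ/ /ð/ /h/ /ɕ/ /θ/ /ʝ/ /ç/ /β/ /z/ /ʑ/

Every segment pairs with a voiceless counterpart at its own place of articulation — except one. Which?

Dental: /θ/ ~ /ð/
Alveolar: /s/ ~ /z/
Alveolo-palatal: /ɕ/ ~ /ʑ/
Palatal: /ç/ ~ /ʝ/
Glottal: /h/ ~ /ɦ/
Bilabial: only /β/ (voiced); no voiceless partner.
So /β/ is the unpaired segment.

/β/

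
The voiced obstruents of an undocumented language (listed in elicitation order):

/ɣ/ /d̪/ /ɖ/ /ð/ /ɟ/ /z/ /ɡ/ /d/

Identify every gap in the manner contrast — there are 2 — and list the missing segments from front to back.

/ʐ/, /ʝ/

place of articulation  stop      fricative
dental            d̪        ð       
alveolar          d         z       
retroflex         ɖ         —       
palatal           ɟ         —       
velar             ɡ         ɣ       
Gaps, from front to back: retroflex lacks fricative (/ʐ/); palatal lacks fricative (/ʝ/).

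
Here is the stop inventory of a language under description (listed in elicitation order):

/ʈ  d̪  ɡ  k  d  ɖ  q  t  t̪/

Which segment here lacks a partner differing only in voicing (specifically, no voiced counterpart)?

/q/

Dental: /t̪/ ~ /d̪/
Alveolar: /t/ ~ /d/
Retroflex: /ʈ/ ~ /ɖ/
Velar: /k/ ~ /ɡ/
Uvular: only /q/ (voiceless); no voiced partner.
So /q/ is the unpaired segment.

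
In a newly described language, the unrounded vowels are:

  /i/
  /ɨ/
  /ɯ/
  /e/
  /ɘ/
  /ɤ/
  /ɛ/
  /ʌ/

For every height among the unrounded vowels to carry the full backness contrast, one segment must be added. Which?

high: front /i/, central /ɨ/, back /ɯ/.
high-mid: front /e/, central /ɘ/, back /ɤ/.
low-mid: front /ɛ/, central —, back /ʌ/.
The low-mid row has no central member, so the gap is the low-mid central unrounded vowel /ɜ/.

/ɜ/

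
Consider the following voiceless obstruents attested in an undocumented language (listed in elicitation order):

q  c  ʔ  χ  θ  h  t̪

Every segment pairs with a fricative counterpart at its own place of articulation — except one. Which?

Dental: /t̪/ ~ /θ/
Uvular: /q/ ~ /χ/
Glottal: /ʔ/ ~ /h/
Palatal: only /c/ (stop); no fricative partner.
So /c/ is the unpaired segment.

/c/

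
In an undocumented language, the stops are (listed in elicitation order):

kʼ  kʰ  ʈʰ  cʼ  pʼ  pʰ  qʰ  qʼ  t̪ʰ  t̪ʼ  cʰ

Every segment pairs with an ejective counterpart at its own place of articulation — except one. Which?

/ʈʰ/

Bilabial: /pʰ/ ~ /pʼ/
Dental: /t̪ʰ/ ~ /t̪ʼ/
Palatal: /cʰ/ ~ /cʼ/
Velar: /kʰ/ ~ /kʼ/
Uvular: /qʰ/ ~ /qʼ/
Retroflex: only /ʈʰ/ (aspirated); no ejective partner.
So /ʈʰ/ is the unpaired segment.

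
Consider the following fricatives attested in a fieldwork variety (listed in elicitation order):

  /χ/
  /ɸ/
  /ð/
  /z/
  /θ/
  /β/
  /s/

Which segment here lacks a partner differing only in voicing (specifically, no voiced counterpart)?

Bilabial: /ɸ/ ~ /β/
Dental: /θ/ ~ /ð/
Alveolar: /s/ ~ /z/
Uvular: only /χ/ (voiceless); no voiced partner.
So /χ/ is the unpaired segment.

/χ/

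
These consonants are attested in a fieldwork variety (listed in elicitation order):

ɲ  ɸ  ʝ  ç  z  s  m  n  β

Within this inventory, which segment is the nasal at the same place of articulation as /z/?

/z/ is a voiced alveolar fricative.
The nasal at the same place is an alveolar nasal — in this inventory, /n/.

/n/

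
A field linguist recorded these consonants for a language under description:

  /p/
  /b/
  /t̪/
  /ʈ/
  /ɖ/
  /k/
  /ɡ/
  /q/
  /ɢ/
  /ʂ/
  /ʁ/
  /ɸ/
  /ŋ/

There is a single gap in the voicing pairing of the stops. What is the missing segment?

/d̪/

Voiceless: /p/ (bilabial), /t̪/ (dental), /ʈ/ (retroflex), /k/ (velar), /q/ (uvular).
Voiced: /b/ (bilabial), /ɖ/ (retroflex), /ɡ/ (velar), /ɢ/ (uvular).
The dental row has no voiced member, so the gap is the voiced dental stop /d̪/.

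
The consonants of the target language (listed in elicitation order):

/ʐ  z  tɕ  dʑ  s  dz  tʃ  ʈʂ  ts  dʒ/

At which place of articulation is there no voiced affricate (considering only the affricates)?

retroflex

alveolar: voiceless /ts/, voiced /dz/.
postalveolar: voiceless /tʃ/, voiced /dʒ/.
retroflex: voiceless /ʈʂ/, voiced —.
alveolo-palatal: voiceless /tɕ/, voiced /dʑ/.
Every place of articulation has a voiced member except retroflex, where /ɖʐ/ would be expected.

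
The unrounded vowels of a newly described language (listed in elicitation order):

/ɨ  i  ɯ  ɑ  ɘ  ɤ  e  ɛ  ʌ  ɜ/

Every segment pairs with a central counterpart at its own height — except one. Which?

High: /i/ ~ /ɨ/ ~ /ɯ/
High-mid: /e/ ~ /ɘ/ ~ /ɤ/
Low-mid: /ɛ/ ~ /ɜ/ ~ /ʌ/
Low: only /ɑ/ (back); no central partner.
So /ɑ/ is the unpaired segment.

/ɑ/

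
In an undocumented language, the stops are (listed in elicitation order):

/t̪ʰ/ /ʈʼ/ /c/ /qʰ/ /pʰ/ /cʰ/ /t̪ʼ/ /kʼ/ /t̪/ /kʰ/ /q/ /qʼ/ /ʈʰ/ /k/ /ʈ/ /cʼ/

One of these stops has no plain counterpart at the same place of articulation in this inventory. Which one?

Dental: /t̪/ ~ /t̪ʰ/ ~ /t̪ʼ/
Retroflex: /ʈ/ ~ /ʈʰ/ ~ /ʈʼ/
Palatal: /c/ ~ /cʰ/ ~ /cʼ/
Velar: /k/ ~ /kʰ/ ~ /kʼ/
Uvular: /q/ ~ /qʰ/ ~ /qʼ/
Bilabial: only /pʰ/ (aspirated); no plain partner.
So /pʰ/ is the unpaired segment.

/pʰ/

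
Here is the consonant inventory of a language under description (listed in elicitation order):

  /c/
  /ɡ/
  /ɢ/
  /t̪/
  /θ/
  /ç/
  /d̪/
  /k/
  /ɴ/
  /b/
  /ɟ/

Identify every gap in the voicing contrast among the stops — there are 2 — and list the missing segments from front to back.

place of articulation  voiceless  voiced  
bilabial          —         b       
dental            t̪        d̪      
palatal           c         ɟ       
velar             k         ɡ       
uvular            —         ɢ       
Gaps, from front to back: bilabial lacks voiceless (/p/); uvular lacks voiceless (/q/).

/p/, /q/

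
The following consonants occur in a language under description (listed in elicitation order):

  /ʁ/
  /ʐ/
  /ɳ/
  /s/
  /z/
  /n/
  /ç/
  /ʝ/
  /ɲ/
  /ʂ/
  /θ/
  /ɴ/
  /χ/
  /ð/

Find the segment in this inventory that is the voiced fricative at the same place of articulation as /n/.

/n/ is an alveolar nasal.
The voiced fricative at the same place is a voiced alveolar fricative — in this inventory, /z/.

/z/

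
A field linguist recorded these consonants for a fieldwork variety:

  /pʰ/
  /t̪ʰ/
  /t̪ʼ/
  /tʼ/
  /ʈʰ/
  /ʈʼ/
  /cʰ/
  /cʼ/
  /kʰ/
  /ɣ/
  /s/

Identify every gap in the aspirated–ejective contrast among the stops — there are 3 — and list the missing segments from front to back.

bilabial: aspirated /pʰ/, ejective —.
dental: aspirated /t̪ʰ/, ejective /t̪ʼ/.
alveolar: aspirated —, ejective /tʼ/.
retroflex: aspirated /ʈʰ/, ejective /ʈʼ/.
palatal: aspirated /cʰ/, ejective /cʼ/.
velar: aspirated /kʰ/, ejective —.
Gaps, from front to back: bilabial lacks ejective (/pʼ/); alveolar lacks aspirated (/tʰ/); velar lacks ejective (/kʼ/).

/pʼ/, /tʰ/, /kʼ/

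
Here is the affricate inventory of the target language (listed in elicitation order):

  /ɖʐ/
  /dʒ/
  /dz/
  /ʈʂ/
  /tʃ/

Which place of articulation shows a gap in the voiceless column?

alveolar

place of articulation  voiceless  voiced  
alveolar          —         dz      
postalveolar      tʃ        dʒ      
retroflex         ʈʂ        ɖʐ      
Every place of articulation has a voiceless member except alveolar, where /ts/ would be expected.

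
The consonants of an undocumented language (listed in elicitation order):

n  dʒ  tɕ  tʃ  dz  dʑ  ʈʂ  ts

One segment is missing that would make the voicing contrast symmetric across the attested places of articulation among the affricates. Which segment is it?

alveolar: voiceless /ts/, voiced /dz/.
postalveolar: voiceless /tʃ/, voiced /dʒ/.
retroflex: voiceless /ʈʂ/, voiced —.
alveolo-palatal: voiceless /tɕ/, voiced /dʑ/.
The retroflex row has no voiced member, so the gap is the voiced retroflex affricate /ɖʐ/.

/ɖʐ/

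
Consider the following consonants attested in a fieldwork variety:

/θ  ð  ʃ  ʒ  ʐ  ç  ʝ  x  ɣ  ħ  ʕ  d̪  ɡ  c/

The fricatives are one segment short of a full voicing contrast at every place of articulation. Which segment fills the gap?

/ʂ/

Voiceless: /θ/ (dental), /ʃ/ (postalveolar), /ç/ (palatal), /x/ (velar), /ħ/ (pharyngeal).
Voiced: /ð/ (dental), /ʒ/ (postalveolar), /ʐ/ (retroflex), /ʝ/ (palatal), /ɣ/ (velar), /ʕ/ (pharyngeal).
The retroflex row has no voiceless member, so the gap is the voiceless retroflex fricative /ʂ/.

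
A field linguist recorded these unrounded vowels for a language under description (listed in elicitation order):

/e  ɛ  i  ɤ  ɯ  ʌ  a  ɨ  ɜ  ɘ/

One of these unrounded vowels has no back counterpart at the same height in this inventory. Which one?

/a/

High: /i/ ~ /ɨ/ ~ /ɯ/
High-mid: /e/ ~ /ɘ/ ~ /ɤ/
Low-mid: /ɛ/ ~ /ɜ/ ~ /ʌ/
Low: only /a/ (front); no back partner.
So /a/ is the unpaired segment.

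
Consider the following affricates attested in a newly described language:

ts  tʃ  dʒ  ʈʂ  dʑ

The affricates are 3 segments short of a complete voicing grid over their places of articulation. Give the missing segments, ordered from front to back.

/dz/, /ɖʐ/, /tɕ/

alveolar: voiceless /ts/, voiced —.
postalveolar: voiceless /tʃ/, voiced /dʒ/.
retroflex: voiceless /ʈʂ/, voiced —.
alveolo-palatal: voiceless —, voiced /dʑ/.
Gaps, from front to back: alveolar lacks voiced (/dz/); retroflex lacks voiced (/ɖʐ/); alveolo-palatal lacks voiceless (/tɕ/).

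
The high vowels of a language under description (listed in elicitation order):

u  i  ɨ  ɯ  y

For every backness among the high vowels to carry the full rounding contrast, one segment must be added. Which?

front: unrounded /i/, rounded /y/.
central: unrounded /ɨ/, rounded —.
back: unrounded /ɯ/, rounded /u/.
The central row has no rounded member, so the gap is the central rounded vowel /ʉ/.

/ʉ/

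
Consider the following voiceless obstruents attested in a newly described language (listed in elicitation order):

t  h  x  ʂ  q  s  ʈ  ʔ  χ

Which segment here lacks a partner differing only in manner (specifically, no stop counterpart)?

Alveolar: /t/ ~ /s/
Retroflex: /ʈ/ ~ /ʂ/
Uvular: /q/ ~ /χ/
Glottal: /ʔ/ ~ /h/
Velar: only /x/ (fricative); no stop partner.
So /x/ is the unpaired segment.

/x/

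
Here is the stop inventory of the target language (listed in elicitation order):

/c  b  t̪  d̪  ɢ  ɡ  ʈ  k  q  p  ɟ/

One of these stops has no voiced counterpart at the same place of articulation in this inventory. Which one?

/ʈ/

Bilabial: /p/ ~ /b/
Dental: /t̪/ ~ /d̪/
Palatal: /c/ ~ /ɟ/
Velar: /k/ ~ /ɡ/
Uvular: /q/ ~ /ɢ/
Retroflex: only /ʈ/ (voiceless); no voiced partner.
So /ʈ/ is the unpaired segment.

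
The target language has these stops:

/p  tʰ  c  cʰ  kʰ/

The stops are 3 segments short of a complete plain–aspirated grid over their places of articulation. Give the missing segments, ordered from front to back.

bilabial: plain /p/, aspirated —.
alveolar: plain —, aspirated /tʰ/.
palatal: plain /c/, aspirated /cʰ/.
velar: plain —, aspirated /kʰ/.
Gaps, from front to back: bilabial lacks aspirated (/pʰ/); alveolar lacks plain (/t/); velar lacks plain (/k/).

/pʰ/, /t/, /k/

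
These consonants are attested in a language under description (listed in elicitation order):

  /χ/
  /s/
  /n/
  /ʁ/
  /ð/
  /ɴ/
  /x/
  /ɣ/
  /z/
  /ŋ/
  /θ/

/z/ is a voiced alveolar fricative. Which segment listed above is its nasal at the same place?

The nasal at the same place is an alveolar nasal — in this inventory, /n/.

/n/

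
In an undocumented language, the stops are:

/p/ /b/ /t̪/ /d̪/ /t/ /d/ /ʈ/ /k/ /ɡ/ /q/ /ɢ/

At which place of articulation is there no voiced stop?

retroflex

Voiceless: /p/ (bilabial), /t̪/ (dental), /t/ (alveolar), /ʈ/ (retroflex), /k/ (velar), /q/ (uvular).
Voiced: /b/ (bilabial), /d̪/ (dental), /d/ (alveolar), /ɡ/ (velar), /ɢ/ (uvular).
Every place of articulation has a voiced member except retroflex, where /ɖ/ would be expected.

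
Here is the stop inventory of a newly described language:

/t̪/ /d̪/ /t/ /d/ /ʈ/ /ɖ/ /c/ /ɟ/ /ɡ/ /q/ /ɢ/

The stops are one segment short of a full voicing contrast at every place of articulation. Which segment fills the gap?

/k/

Voiceless: /t̪/ (dental), /t/ (alveolar), /ʈ/ (retroflex), /c/ (palatal), /q/ (uvular).
Voiced: /d̪/ (dental), /d/ (alveolar), /ɖ/ (retroflex), /ɟ/ (palatal), /ɡ/ (velar), /ɢ/ (uvular).
The velar row has no voiceless member, so the gap is the voiceless velar stop /k/.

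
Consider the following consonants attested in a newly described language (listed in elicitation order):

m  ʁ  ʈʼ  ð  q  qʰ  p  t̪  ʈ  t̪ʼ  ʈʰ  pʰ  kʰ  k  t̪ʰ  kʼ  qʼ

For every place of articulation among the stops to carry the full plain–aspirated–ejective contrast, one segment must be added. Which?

/pʼ/

place of articulation  plain     aspirated  ejective
bilabial          p         pʰ        —       
dental            t̪        t̪ʰ       t̪ʼ     
retroflex         ʈ         ʈʰ        ʈʼ      
velar             k         kʰ        kʼ      
uvular            q         qʰ        qʼ      
The bilabial row has no ejective member, so the gap is the ejective bilabial stop /pʼ/.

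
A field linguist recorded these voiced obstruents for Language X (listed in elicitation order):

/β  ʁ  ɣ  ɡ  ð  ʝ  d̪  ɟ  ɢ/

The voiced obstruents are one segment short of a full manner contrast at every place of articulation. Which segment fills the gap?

/b/

Stop: /d̪/ (dental), /ɟ/ (palatal), /ɡ/ (velar), /ɢ/ (uvular).
Fricative: /β/ (bilabial), /ð/ (dental), /ʝ/ (palatal), /ɣ/ (velar), /ʁ/ (uvular).
The bilabial row has no stop member, so the gap is the bilabial stop /b/.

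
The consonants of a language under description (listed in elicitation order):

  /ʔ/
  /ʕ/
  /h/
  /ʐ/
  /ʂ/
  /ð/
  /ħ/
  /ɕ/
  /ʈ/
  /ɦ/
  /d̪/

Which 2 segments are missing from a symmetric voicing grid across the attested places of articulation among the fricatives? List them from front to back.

dental: voiceless —, voiced /ð/.
retroflex: voiceless /ʂ/, voiced /ʐ/.
alveolo-palatal: voiceless /ɕ/, voiced —.
pharyngeal: voiceless /ħ/, voiced /ʕ/.
glottal: voiceless /h/, voiced /ɦ/.
Gaps, from front to back: dental lacks voiceless (/θ/); alveolo-palatal lacks voiced (/ʑ/).

/θ/, /ʑ/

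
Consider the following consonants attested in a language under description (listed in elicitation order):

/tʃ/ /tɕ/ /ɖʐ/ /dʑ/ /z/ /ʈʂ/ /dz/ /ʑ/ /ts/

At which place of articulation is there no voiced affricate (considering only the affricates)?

alveolar: voiceless /ts/, voiced /dz/.
postalveolar: voiceless /tʃ/, voiced —.
retroflex: voiceless /ʈʂ/, voiced /ɖʐ/.
alveolo-palatal: voiceless /tɕ/, voiced /dʑ/.
Every place of articulation has a voiced member except postalveolar, where /dʒ/ would be expected.

postalveolar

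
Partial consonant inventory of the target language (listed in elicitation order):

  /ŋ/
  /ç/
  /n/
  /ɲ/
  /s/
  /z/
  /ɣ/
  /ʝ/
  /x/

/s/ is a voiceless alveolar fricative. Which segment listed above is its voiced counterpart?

The voiced counterpart is a voiced alveolar fricative — in this inventory, /z/.

/z/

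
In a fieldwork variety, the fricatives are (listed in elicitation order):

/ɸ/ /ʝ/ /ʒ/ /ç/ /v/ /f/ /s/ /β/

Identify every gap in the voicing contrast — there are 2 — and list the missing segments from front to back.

/z/, /ʃ/

place of articulation  voiceless  voiced  
bilabial          ɸ         β       
labiodental       f         v       
alveolar          s         —       
postalveolar      —         ʒ       
palatal           ç         ʝ       
Gaps, from front to back: alveolar lacks voiced (/z/); postalveolar lacks voiceless (/ʃ/).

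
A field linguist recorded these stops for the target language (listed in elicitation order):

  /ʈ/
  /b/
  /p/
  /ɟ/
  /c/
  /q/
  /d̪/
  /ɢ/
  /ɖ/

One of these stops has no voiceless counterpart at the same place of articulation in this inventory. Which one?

Bilabial: /p/ ~ /b/
Retroflex: /ʈ/ ~ /ɖ/
Palatal: /c/ ~ /ɟ/
Uvular: /q/ ~ /ɢ/
Dental: only /d̪/ (voiced); no voiceless partner.
So /d̪/ is the unpaired segment.

/d̪/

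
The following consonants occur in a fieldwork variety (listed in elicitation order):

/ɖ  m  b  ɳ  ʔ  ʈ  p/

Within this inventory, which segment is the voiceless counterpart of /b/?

/b/ is a voiced bilabial stop.
The voiceless counterpart is a voiceless bilabial stop — in this inventory, /p/.

/p/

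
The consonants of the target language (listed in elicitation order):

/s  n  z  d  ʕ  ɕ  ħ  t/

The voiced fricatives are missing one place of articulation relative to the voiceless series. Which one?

place of articulation  voiceless  voiced  
alveolar          s         z       
alveolo-palatal   ɕ         —       
pharyngeal        ħ         ʕ       
Every place of articulation has a voiced member except alveolo-palatal, where /ʑ/ would be expected.

alveolo-palatal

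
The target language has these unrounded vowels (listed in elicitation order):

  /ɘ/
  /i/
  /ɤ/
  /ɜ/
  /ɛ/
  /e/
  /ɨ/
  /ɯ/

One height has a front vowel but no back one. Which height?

low-mid

Front: /i/ (high), /e/ (high-mid), /ɛ/ (low-mid).
Central: /ɨ/ (high), /ɘ/ (high-mid), /ɜ/ (low-mid).
Back: /ɯ/ (high), /ɤ/ (high-mid).
Every height has a back member except low-mid, where /ʌ/ would be expected.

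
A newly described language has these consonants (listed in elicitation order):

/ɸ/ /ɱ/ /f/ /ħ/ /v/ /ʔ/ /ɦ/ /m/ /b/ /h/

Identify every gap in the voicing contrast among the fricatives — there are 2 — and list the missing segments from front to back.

bilabial: voiceless /ɸ/, voiced —.
labiodental: voiceless /f/, voiced /v/.
pharyngeal: voiceless /ħ/, voiced —.
glottal: voiceless /h/, voiced /ɦ/.
Gaps, from front to back: bilabial lacks voiced (/β/); pharyngeal lacks voiced (/ʕ/).

/β/, /ʕ/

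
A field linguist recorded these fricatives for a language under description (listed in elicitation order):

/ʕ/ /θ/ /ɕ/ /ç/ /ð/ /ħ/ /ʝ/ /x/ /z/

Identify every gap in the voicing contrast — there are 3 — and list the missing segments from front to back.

dental: voiceless /θ/, voiced /ð/.
alveolar: voiceless —, voiced /z/.
alveolo-palatal: voiceless /ɕ/, voiced —.
palatal: voiceless /ç/, voiced /ʝ/.
velar: voiceless /x/, voiced —.
pharyngeal: voiceless /ħ/, voiced /ʕ/.
Gaps, from front to back: alveolar lacks voiceless (/s/); alveolo-palatal lacks voiced (/ʑ/); velar lacks voiced (/ɣ/).

/s/, /ʑ/, /ɣ/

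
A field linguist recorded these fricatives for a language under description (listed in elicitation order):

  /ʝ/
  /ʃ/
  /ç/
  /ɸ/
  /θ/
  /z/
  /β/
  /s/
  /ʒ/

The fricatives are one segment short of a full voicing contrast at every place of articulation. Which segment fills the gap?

bilabial: voiceless /ɸ/, voiced /β/.
dental: voiceless /θ/, voiced —.
alveolar: voiceless /s/, voiced /z/.
postalveolar: voiceless /ʃ/, voiced /ʒ/.
palatal: voiceless /ç/, voiced /ʝ/.
The dental row has no voiced member, so the gap is the voiced dental fricative /ð/.

/ð/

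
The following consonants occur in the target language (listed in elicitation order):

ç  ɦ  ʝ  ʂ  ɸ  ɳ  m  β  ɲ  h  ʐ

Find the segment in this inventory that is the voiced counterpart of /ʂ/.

/ʂ/ is a voiceless retroflex fricative.
The voiced counterpart is a voiced retroflex fricative — in this inventory, /ʐ/.

/ʐ/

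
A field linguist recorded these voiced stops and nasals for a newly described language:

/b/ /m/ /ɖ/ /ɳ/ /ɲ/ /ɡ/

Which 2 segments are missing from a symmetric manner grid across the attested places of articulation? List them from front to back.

/ɟ/, /ŋ/

bilabial: oral stop /b/, nasal /m/.
retroflex: oral stop /ɖ/, nasal /ɳ/.
palatal: oral stop —, nasal /ɲ/.
velar: oral stop /ɡ/, nasal —.
Gaps, from front to back: palatal lacks oral stop (/ɟ/); velar lacks nasal (/ŋ/).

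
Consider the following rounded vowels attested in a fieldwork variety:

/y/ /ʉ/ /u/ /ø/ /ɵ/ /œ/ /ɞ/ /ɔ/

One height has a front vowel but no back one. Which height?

height            front     central   back    
high              y         ʉ         u       
high-mid          ø         ɵ         —       
low-mid           œ         ɞ         ɔ       
Every height has a back member except high-mid, where /o/ would be expected.

high-mid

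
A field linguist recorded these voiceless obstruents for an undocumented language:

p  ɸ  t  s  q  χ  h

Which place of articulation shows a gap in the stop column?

Stop: /p/ (bilabial), /t/ (alveolar), /q/ (uvular).
Fricative: /ɸ/ (bilabial), /s/ (alveolar), /χ/ (uvular), /h/ (glottal).
Every place of articulation has a stop member except glottal, where /ʔ/ would be expected.

glottal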